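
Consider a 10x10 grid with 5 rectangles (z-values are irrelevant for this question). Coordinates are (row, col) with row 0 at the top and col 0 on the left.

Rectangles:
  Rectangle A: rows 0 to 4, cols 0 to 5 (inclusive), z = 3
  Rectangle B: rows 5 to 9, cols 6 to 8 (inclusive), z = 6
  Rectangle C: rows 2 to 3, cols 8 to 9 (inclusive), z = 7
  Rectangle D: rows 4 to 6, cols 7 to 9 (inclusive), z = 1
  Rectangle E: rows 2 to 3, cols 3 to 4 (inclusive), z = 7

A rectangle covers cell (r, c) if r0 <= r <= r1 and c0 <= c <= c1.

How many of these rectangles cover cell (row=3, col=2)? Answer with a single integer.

Check cell (3,2):
  A: rows 0-4 cols 0-5 -> covers
  B: rows 5-9 cols 6-8 -> outside (row miss)
  C: rows 2-3 cols 8-9 -> outside (col miss)
  D: rows 4-6 cols 7-9 -> outside (row miss)
  E: rows 2-3 cols 3-4 -> outside (col miss)
Count covering = 1

Answer: 1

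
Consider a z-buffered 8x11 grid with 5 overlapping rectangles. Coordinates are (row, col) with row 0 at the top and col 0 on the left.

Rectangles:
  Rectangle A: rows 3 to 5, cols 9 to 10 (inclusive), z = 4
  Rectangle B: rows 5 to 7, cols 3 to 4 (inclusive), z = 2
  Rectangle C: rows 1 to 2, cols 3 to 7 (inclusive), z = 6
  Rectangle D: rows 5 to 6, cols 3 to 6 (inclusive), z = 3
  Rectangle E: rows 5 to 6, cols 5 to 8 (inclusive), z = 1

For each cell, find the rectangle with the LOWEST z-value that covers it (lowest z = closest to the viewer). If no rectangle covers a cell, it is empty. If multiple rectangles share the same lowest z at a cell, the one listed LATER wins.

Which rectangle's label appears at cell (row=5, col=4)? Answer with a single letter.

Answer: B

Derivation:
Check cell (5,4):
  A: rows 3-5 cols 9-10 -> outside (col miss)
  B: rows 5-7 cols 3-4 z=2 -> covers; best now B (z=2)
  C: rows 1-2 cols 3-7 -> outside (row miss)
  D: rows 5-6 cols 3-6 z=3 -> covers; best now B (z=2)
  E: rows 5-6 cols 5-8 -> outside (col miss)
Winner: B at z=2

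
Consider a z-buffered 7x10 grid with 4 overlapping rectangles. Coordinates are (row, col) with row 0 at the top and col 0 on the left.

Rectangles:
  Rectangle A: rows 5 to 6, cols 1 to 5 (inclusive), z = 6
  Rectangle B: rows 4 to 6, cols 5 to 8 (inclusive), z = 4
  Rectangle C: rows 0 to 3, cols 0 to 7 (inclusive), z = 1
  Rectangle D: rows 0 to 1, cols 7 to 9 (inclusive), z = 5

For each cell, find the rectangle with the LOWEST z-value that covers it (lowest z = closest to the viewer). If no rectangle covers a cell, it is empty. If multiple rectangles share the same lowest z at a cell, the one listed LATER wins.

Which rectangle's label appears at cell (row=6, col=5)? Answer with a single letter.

Answer: B

Derivation:
Check cell (6,5):
  A: rows 5-6 cols 1-5 z=6 -> covers; best now A (z=6)
  B: rows 4-6 cols 5-8 z=4 -> covers; best now B (z=4)
  C: rows 0-3 cols 0-7 -> outside (row miss)
  D: rows 0-1 cols 7-9 -> outside (row miss)
Winner: B at z=4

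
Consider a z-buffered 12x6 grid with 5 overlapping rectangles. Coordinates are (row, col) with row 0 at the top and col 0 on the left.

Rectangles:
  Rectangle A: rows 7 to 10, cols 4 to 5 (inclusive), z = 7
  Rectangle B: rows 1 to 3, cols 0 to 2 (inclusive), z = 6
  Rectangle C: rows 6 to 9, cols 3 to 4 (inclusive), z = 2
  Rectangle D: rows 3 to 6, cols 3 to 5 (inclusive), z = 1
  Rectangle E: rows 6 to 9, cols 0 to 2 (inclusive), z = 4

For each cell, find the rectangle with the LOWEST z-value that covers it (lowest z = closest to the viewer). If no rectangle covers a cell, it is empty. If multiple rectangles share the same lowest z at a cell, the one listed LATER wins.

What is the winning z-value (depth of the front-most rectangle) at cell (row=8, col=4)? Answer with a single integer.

Answer: 2

Derivation:
Check cell (8,4):
  A: rows 7-10 cols 4-5 z=7 -> covers; best now A (z=7)
  B: rows 1-3 cols 0-2 -> outside (row miss)
  C: rows 6-9 cols 3-4 z=2 -> covers; best now C (z=2)
  D: rows 3-6 cols 3-5 -> outside (row miss)
  E: rows 6-9 cols 0-2 -> outside (col miss)
Winner: C at z=2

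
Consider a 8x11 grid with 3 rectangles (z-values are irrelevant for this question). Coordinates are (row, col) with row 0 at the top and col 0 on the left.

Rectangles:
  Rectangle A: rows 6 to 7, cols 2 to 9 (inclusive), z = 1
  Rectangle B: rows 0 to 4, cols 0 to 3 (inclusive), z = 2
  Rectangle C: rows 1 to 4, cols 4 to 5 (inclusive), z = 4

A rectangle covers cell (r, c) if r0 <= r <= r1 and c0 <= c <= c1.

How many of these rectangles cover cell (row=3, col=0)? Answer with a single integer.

Check cell (3,0):
  A: rows 6-7 cols 2-9 -> outside (row miss)
  B: rows 0-4 cols 0-3 -> covers
  C: rows 1-4 cols 4-5 -> outside (col miss)
Count covering = 1

Answer: 1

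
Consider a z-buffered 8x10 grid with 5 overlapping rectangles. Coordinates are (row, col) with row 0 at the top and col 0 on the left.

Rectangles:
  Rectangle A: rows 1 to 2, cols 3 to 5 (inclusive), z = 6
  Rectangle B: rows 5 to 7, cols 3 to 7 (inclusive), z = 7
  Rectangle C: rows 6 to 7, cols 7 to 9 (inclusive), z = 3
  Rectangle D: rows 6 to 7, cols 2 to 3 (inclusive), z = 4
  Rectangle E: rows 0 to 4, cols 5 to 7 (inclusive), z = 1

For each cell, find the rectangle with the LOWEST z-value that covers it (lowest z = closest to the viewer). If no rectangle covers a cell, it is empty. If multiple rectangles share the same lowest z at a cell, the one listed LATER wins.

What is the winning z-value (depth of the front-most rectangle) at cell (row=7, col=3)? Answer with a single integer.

Check cell (7,3):
  A: rows 1-2 cols 3-5 -> outside (row miss)
  B: rows 5-7 cols 3-7 z=7 -> covers; best now B (z=7)
  C: rows 6-7 cols 7-9 -> outside (col miss)
  D: rows 6-7 cols 2-3 z=4 -> covers; best now D (z=4)
  E: rows 0-4 cols 5-7 -> outside (row miss)
Winner: D at z=4

Answer: 4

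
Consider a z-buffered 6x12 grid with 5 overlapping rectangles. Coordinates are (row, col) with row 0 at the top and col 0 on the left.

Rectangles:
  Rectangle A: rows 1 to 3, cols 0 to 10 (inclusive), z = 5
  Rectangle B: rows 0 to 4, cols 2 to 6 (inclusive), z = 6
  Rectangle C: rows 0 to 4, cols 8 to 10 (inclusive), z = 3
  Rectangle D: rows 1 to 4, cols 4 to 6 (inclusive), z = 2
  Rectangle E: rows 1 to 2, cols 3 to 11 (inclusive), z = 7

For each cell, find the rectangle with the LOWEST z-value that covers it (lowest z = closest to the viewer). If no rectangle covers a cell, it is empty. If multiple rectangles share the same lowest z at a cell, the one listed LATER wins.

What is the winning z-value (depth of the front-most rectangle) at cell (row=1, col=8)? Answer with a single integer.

Answer: 3

Derivation:
Check cell (1,8):
  A: rows 1-3 cols 0-10 z=5 -> covers; best now A (z=5)
  B: rows 0-4 cols 2-6 -> outside (col miss)
  C: rows 0-4 cols 8-10 z=3 -> covers; best now C (z=3)
  D: rows 1-4 cols 4-6 -> outside (col miss)
  E: rows 1-2 cols 3-11 z=7 -> covers; best now C (z=3)
Winner: C at z=3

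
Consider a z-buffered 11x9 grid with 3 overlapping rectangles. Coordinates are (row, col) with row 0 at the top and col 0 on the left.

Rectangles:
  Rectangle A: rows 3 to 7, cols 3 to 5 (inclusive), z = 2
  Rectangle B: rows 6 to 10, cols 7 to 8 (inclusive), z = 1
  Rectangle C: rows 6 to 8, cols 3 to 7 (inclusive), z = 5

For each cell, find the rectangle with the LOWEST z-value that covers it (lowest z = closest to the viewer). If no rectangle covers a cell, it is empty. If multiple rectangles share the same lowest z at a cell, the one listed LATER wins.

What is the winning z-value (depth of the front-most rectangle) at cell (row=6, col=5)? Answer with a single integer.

Answer: 2

Derivation:
Check cell (6,5):
  A: rows 3-7 cols 3-5 z=2 -> covers; best now A (z=2)
  B: rows 6-10 cols 7-8 -> outside (col miss)
  C: rows 6-8 cols 3-7 z=5 -> covers; best now A (z=2)
Winner: A at z=2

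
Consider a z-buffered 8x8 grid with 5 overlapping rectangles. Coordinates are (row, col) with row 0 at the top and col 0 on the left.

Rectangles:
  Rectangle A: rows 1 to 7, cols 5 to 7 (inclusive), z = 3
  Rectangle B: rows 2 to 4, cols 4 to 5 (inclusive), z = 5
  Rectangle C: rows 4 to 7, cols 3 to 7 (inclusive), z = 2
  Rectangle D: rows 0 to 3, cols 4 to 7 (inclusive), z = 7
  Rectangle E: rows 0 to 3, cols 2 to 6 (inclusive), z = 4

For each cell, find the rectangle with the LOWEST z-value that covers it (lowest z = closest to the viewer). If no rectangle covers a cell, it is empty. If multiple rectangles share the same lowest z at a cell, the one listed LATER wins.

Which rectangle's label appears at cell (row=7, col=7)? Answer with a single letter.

Check cell (7,7):
  A: rows 1-7 cols 5-7 z=3 -> covers; best now A (z=3)
  B: rows 2-4 cols 4-5 -> outside (row miss)
  C: rows 4-7 cols 3-7 z=2 -> covers; best now C (z=2)
  D: rows 0-3 cols 4-7 -> outside (row miss)
  E: rows 0-3 cols 2-6 -> outside (row miss)
Winner: C at z=2

Answer: C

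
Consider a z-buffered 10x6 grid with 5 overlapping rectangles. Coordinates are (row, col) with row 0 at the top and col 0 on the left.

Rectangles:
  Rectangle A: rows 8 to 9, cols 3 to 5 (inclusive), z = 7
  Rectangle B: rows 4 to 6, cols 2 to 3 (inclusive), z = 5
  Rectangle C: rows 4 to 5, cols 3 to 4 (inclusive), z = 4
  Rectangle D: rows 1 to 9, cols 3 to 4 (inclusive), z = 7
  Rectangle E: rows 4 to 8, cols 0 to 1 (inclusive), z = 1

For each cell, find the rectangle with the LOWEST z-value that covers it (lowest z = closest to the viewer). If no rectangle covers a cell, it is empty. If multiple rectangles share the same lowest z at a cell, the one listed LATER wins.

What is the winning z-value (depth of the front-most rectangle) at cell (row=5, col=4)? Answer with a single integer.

Answer: 4

Derivation:
Check cell (5,4):
  A: rows 8-9 cols 3-5 -> outside (row miss)
  B: rows 4-6 cols 2-3 -> outside (col miss)
  C: rows 4-5 cols 3-4 z=4 -> covers; best now C (z=4)
  D: rows 1-9 cols 3-4 z=7 -> covers; best now C (z=4)
  E: rows 4-8 cols 0-1 -> outside (col miss)
Winner: C at z=4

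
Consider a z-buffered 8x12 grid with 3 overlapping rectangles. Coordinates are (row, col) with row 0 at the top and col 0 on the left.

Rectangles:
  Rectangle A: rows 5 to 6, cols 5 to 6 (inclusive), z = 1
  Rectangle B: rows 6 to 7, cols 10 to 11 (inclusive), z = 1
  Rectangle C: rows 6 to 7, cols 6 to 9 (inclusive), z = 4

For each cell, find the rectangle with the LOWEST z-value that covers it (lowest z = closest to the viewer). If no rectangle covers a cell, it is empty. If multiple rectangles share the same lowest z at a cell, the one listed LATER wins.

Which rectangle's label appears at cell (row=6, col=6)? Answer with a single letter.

Check cell (6,6):
  A: rows 5-6 cols 5-6 z=1 -> covers; best now A (z=1)
  B: rows 6-7 cols 10-11 -> outside (col miss)
  C: rows 6-7 cols 6-9 z=4 -> covers; best now A (z=1)
Winner: A at z=1

Answer: A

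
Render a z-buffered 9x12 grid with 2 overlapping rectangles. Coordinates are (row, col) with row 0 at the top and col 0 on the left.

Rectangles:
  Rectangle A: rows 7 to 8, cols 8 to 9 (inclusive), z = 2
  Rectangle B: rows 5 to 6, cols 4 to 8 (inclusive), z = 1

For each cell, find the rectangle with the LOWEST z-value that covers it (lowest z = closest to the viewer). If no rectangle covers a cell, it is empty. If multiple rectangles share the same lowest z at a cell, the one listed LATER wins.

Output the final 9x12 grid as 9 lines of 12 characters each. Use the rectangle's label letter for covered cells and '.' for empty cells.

............
............
............
............
............
....BBBBB...
....BBBBB...
........AA..
........AA..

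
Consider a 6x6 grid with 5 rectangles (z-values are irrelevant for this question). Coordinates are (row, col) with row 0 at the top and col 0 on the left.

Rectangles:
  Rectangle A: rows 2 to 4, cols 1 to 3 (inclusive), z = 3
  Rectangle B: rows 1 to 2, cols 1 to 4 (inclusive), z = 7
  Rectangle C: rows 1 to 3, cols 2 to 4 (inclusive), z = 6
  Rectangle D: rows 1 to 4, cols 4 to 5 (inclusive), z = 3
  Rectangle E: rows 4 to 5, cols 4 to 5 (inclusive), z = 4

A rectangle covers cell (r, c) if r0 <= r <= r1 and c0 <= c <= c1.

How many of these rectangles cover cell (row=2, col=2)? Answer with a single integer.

Answer: 3

Derivation:
Check cell (2,2):
  A: rows 2-4 cols 1-3 -> covers
  B: rows 1-2 cols 1-4 -> covers
  C: rows 1-3 cols 2-4 -> covers
  D: rows 1-4 cols 4-5 -> outside (col miss)
  E: rows 4-5 cols 4-5 -> outside (row miss)
Count covering = 3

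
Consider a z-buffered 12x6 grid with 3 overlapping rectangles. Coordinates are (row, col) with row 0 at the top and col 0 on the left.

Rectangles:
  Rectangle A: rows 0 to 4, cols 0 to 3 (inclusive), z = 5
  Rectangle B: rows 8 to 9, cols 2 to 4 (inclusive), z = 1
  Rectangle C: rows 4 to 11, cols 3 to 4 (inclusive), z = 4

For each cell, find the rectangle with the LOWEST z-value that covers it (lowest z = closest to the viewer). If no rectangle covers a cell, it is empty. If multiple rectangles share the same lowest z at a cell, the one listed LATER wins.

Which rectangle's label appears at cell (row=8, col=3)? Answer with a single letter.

Answer: B

Derivation:
Check cell (8,3):
  A: rows 0-4 cols 0-3 -> outside (row miss)
  B: rows 8-9 cols 2-4 z=1 -> covers; best now B (z=1)
  C: rows 4-11 cols 3-4 z=4 -> covers; best now B (z=1)
Winner: B at z=1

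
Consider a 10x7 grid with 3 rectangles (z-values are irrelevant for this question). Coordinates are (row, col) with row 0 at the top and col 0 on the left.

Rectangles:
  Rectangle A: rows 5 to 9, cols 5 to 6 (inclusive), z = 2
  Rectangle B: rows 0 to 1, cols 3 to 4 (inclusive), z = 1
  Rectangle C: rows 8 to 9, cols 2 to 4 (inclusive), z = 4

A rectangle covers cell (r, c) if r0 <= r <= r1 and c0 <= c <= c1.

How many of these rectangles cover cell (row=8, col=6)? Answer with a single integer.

Answer: 1

Derivation:
Check cell (8,6):
  A: rows 5-9 cols 5-6 -> covers
  B: rows 0-1 cols 3-4 -> outside (row miss)
  C: rows 8-9 cols 2-4 -> outside (col miss)
Count covering = 1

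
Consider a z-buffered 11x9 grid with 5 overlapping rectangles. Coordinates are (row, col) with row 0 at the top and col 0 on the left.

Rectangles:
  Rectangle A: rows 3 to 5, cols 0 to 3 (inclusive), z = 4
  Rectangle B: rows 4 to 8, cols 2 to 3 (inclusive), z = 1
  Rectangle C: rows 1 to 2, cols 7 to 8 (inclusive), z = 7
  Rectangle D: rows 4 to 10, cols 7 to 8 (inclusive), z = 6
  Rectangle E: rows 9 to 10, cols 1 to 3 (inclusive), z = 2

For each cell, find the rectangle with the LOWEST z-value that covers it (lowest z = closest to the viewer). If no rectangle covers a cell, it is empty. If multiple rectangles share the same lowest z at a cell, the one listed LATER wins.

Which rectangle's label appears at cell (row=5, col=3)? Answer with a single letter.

Check cell (5,3):
  A: rows 3-5 cols 0-3 z=4 -> covers; best now A (z=4)
  B: rows 4-8 cols 2-3 z=1 -> covers; best now B (z=1)
  C: rows 1-2 cols 7-8 -> outside (row miss)
  D: rows 4-10 cols 7-8 -> outside (col miss)
  E: rows 9-10 cols 1-3 -> outside (row miss)
Winner: B at z=1

Answer: B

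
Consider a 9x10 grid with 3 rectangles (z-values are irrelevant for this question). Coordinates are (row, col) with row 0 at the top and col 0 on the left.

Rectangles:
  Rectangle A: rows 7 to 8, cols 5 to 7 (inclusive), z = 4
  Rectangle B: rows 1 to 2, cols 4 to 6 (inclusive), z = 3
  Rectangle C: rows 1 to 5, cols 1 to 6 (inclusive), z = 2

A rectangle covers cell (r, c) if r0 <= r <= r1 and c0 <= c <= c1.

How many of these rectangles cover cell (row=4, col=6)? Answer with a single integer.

Answer: 1

Derivation:
Check cell (4,6):
  A: rows 7-8 cols 5-7 -> outside (row miss)
  B: rows 1-2 cols 4-6 -> outside (row miss)
  C: rows 1-5 cols 1-6 -> covers
Count covering = 1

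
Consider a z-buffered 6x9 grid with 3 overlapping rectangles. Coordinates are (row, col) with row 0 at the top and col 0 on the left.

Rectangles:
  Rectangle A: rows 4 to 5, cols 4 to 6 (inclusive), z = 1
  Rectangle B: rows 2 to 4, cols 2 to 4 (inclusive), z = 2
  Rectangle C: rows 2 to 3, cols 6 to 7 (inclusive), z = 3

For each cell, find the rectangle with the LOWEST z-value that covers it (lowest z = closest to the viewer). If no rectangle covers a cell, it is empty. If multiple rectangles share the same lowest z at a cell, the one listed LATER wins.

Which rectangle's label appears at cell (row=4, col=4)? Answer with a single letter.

Answer: A

Derivation:
Check cell (4,4):
  A: rows 4-5 cols 4-6 z=1 -> covers; best now A (z=1)
  B: rows 2-4 cols 2-4 z=2 -> covers; best now A (z=1)
  C: rows 2-3 cols 6-7 -> outside (row miss)
Winner: A at z=1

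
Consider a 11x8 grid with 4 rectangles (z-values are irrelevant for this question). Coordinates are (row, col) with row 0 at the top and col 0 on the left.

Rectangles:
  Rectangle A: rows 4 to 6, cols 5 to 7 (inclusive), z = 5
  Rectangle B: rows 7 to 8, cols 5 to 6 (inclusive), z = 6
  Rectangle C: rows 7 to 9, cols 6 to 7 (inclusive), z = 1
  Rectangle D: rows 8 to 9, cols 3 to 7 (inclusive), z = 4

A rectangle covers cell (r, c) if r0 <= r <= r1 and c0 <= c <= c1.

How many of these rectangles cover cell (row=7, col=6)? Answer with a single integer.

Answer: 2

Derivation:
Check cell (7,6):
  A: rows 4-6 cols 5-7 -> outside (row miss)
  B: rows 7-8 cols 5-6 -> covers
  C: rows 7-9 cols 6-7 -> covers
  D: rows 8-9 cols 3-7 -> outside (row miss)
Count covering = 2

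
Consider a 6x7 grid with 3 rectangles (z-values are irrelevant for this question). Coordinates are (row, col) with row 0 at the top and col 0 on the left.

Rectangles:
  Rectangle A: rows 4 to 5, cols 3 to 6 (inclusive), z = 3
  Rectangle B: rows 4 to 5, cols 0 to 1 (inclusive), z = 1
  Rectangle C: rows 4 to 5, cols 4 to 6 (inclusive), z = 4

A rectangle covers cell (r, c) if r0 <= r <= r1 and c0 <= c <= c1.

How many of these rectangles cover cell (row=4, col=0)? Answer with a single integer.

Check cell (4,0):
  A: rows 4-5 cols 3-6 -> outside (col miss)
  B: rows 4-5 cols 0-1 -> covers
  C: rows 4-5 cols 4-6 -> outside (col miss)
Count covering = 1

Answer: 1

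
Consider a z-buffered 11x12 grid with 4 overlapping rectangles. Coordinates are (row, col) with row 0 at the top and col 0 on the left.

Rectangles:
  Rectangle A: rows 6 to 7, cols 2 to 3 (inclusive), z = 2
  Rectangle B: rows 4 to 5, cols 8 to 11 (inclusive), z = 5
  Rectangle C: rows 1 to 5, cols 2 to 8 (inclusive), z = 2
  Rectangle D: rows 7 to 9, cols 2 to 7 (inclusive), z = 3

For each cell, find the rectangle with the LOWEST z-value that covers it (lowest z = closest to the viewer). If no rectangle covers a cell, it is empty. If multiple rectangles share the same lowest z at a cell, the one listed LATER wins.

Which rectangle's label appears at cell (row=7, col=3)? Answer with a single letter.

Check cell (7,3):
  A: rows 6-7 cols 2-3 z=2 -> covers; best now A (z=2)
  B: rows 4-5 cols 8-11 -> outside (row miss)
  C: rows 1-5 cols 2-8 -> outside (row miss)
  D: rows 7-9 cols 2-7 z=3 -> covers; best now A (z=2)
Winner: A at z=2

Answer: A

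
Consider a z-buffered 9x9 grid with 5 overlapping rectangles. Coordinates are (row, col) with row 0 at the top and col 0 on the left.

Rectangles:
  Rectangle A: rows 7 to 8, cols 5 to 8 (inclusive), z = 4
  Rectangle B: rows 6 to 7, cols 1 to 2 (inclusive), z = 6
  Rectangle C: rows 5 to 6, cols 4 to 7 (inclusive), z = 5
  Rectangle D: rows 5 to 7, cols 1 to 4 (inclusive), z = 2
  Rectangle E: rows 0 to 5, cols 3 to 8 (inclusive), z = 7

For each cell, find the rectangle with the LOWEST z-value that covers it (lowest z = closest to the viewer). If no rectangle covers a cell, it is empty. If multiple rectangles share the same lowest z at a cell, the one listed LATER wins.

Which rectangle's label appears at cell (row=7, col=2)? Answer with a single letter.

Check cell (7,2):
  A: rows 7-8 cols 5-8 -> outside (col miss)
  B: rows 6-7 cols 1-2 z=6 -> covers; best now B (z=6)
  C: rows 5-6 cols 4-7 -> outside (row miss)
  D: rows 5-7 cols 1-4 z=2 -> covers; best now D (z=2)
  E: rows 0-5 cols 3-8 -> outside (row miss)
Winner: D at z=2

Answer: D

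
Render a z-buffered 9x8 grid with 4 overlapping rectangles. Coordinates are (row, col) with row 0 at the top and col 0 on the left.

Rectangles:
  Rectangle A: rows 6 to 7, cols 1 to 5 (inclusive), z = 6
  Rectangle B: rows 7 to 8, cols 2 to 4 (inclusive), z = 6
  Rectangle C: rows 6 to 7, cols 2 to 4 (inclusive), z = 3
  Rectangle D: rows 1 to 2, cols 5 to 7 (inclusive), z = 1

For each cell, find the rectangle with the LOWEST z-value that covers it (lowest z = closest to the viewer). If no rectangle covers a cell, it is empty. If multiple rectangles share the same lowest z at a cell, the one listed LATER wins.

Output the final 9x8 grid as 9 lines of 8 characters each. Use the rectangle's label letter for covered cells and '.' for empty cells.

........
.....DDD
.....DDD
........
........
........
.ACCCA..
.ACCCA..
..BBB...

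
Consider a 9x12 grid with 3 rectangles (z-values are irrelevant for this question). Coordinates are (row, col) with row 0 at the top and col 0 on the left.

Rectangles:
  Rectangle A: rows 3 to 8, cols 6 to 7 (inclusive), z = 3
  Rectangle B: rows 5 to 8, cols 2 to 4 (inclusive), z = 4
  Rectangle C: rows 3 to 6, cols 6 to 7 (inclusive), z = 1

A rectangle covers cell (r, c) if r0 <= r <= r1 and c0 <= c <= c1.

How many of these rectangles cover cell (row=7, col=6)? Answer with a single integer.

Check cell (7,6):
  A: rows 3-8 cols 6-7 -> covers
  B: rows 5-8 cols 2-4 -> outside (col miss)
  C: rows 3-6 cols 6-7 -> outside (row miss)
Count covering = 1

Answer: 1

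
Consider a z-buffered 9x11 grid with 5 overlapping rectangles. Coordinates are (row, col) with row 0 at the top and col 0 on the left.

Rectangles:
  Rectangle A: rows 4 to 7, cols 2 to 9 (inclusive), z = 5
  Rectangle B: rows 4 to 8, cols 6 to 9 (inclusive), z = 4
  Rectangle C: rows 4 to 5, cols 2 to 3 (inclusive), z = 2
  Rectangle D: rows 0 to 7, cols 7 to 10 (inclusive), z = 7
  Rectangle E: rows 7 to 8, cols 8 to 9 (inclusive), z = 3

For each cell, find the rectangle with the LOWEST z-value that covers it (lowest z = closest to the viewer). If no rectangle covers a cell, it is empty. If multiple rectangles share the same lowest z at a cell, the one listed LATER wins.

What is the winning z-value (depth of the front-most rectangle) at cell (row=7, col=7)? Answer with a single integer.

Answer: 4

Derivation:
Check cell (7,7):
  A: rows 4-7 cols 2-9 z=5 -> covers; best now A (z=5)
  B: rows 4-8 cols 6-9 z=4 -> covers; best now B (z=4)
  C: rows 4-5 cols 2-3 -> outside (row miss)
  D: rows 0-7 cols 7-10 z=7 -> covers; best now B (z=4)
  E: rows 7-8 cols 8-9 -> outside (col miss)
Winner: B at z=4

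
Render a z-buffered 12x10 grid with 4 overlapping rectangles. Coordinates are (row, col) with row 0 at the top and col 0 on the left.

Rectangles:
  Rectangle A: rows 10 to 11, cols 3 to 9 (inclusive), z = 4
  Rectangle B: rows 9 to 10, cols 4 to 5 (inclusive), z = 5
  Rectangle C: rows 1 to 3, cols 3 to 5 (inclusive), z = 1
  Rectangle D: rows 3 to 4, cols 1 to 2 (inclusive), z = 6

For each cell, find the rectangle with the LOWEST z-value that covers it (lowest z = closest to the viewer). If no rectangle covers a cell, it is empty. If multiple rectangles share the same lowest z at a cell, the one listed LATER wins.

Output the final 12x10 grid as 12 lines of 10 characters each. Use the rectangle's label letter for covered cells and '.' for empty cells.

..........
...CCC....
...CCC....
.DDCCC....
.DD.......
..........
..........
..........
..........
....BB....
...AAAAAAA
...AAAAAAA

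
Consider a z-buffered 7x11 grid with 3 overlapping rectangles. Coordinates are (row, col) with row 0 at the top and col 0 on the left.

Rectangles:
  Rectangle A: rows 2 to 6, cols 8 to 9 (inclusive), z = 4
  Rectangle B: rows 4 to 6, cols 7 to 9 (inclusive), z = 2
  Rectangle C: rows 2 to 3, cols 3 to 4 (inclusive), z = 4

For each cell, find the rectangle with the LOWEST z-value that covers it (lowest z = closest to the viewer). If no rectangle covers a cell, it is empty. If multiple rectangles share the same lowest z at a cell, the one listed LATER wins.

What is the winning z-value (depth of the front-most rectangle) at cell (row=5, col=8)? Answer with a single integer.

Check cell (5,8):
  A: rows 2-6 cols 8-9 z=4 -> covers; best now A (z=4)
  B: rows 4-6 cols 7-9 z=2 -> covers; best now B (z=2)
  C: rows 2-3 cols 3-4 -> outside (row miss)
Winner: B at z=2

Answer: 2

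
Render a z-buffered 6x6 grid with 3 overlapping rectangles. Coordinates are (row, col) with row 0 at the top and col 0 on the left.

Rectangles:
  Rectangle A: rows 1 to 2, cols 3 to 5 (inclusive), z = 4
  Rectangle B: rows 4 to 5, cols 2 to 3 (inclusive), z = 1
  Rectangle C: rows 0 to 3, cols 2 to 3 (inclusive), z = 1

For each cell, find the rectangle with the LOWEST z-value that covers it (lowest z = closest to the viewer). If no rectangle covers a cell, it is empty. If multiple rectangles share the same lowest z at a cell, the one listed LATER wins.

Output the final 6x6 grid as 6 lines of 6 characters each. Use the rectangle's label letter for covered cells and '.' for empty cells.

..CC..
..CCAA
..CCAA
..CC..
..BB..
..BB..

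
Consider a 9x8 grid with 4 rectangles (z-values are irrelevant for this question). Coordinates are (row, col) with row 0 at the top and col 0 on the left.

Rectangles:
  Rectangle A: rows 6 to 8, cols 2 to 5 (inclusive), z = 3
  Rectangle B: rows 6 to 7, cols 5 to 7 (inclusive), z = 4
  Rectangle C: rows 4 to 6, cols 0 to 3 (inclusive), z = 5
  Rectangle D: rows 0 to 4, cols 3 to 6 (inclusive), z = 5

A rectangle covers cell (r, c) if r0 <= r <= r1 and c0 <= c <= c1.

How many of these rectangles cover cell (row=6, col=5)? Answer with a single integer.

Answer: 2

Derivation:
Check cell (6,5):
  A: rows 6-8 cols 2-5 -> covers
  B: rows 6-7 cols 5-7 -> covers
  C: rows 4-6 cols 0-3 -> outside (col miss)
  D: rows 0-4 cols 3-6 -> outside (row miss)
Count covering = 2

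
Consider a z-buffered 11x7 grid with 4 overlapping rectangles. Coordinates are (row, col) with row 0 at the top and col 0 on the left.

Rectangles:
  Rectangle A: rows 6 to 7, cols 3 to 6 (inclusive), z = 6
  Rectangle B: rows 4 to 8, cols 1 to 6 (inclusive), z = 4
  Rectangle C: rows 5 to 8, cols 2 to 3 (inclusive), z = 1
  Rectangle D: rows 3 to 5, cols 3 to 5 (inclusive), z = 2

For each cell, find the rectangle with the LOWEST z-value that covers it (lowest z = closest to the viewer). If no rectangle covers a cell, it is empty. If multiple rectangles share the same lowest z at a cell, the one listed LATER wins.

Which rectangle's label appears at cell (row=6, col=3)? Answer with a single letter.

Answer: C

Derivation:
Check cell (6,3):
  A: rows 6-7 cols 3-6 z=6 -> covers; best now A (z=6)
  B: rows 4-8 cols 1-6 z=4 -> covers; best now B (z=4)
  C: rows 5-8 cols 2-3 z=1 -> covers; best now C (z=1)
  D: rows 3-5 cols 3-5 -> outside (row miss)
Winner: C at z=1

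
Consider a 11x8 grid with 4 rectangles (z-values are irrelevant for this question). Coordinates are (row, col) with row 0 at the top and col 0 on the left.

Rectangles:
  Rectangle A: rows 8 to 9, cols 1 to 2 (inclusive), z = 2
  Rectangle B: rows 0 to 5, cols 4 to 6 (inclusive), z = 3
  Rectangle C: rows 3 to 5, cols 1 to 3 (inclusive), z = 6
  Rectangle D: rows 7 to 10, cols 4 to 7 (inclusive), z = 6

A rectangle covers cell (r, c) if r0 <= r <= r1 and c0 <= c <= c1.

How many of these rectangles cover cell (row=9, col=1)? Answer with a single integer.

Answer: 1

Derivation:
Check cell (9,1):
  A: rows 8-9 cols 1-2 -> covers
  B: rows 0-5 cols 4-6 -> outside (row miss)
  C: rows 3-5 cols 1-3 -> outside (row miss)
  D: rows 7-10 cols 4-7 -> outside (col miss)
Count covering = 1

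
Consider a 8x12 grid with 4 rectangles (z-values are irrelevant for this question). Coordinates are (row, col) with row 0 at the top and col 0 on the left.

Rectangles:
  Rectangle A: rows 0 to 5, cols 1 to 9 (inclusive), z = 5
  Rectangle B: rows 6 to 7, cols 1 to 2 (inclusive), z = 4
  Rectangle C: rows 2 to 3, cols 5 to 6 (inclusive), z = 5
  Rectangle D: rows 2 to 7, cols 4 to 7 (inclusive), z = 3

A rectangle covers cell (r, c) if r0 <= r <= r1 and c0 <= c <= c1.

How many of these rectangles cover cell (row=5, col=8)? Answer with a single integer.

Check cell (5,8):
  A: rows 0-5 cols 1-9 -> covers
  B: rows 6-7 cols 1-2 -> outside (row miss)
  C: rows 2-3 cols 5-6 -> outside (row miss)
  D: rows 2-7 cols 4-7 -> outside (col miss)
Count covering = 1

Answer: 1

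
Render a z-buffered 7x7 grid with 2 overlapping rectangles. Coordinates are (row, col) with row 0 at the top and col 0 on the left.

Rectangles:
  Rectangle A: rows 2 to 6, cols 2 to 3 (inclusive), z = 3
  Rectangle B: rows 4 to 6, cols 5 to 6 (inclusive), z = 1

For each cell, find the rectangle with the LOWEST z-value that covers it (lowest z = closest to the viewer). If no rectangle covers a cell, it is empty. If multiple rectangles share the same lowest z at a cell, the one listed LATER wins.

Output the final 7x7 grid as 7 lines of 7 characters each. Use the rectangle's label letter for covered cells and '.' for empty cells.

.......
.......
..AA...
..AA...
..AA.BB
..AA.BB
..AA.BB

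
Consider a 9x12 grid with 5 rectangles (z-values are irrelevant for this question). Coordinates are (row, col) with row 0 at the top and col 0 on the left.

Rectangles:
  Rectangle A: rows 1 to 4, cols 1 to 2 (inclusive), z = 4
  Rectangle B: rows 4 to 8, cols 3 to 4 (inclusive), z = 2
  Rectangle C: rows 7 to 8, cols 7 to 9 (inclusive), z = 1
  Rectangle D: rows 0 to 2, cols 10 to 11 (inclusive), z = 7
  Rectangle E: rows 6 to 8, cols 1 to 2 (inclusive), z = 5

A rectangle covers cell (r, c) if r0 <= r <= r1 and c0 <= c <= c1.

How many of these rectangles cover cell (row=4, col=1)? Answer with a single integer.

Check cell (4,1):
  A: rows 1-4 cols 1-2 -> covers
  B: rows 4-8 cols 3-4 -> outside (col miss)
  C: rows 7-8 cols 7-9 -> outside (row miss)
  D: rows 0-2 cols 10-11 -> outside (row miss)
  E: rows 6-8 cols 1-2 -> outside (row miss)
Count covering = 1

Answer: 1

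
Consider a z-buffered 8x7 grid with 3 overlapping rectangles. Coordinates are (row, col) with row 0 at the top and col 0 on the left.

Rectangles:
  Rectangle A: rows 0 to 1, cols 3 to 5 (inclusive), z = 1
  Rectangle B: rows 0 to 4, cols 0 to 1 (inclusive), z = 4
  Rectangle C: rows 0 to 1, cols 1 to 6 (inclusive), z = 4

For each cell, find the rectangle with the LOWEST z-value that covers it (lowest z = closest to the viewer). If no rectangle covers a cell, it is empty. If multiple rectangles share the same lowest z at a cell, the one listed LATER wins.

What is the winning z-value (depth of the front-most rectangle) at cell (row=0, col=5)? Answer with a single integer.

Check cell (0,5):
  A: rows 0-1 cols 3-5 z=1 -> covers; best now A (z=1)
  B: rows 0-4 cols 0-1 -> outside (col miss)
  C: rows 0-1 cols 1-6 z=4 -> covers; best now A (z=1)
Winner: A at z=1

Answer: 1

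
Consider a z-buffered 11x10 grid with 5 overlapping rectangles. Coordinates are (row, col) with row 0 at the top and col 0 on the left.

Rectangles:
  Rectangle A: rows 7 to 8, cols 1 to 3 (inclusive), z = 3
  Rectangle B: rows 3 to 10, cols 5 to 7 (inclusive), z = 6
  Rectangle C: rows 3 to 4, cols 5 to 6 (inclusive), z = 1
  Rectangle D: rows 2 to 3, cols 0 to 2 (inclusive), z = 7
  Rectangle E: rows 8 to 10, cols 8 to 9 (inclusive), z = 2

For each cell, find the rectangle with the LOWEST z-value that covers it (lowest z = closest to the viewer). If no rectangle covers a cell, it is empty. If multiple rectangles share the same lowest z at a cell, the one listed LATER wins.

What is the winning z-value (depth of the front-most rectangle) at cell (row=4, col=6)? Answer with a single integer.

Answer: 1

Derivation:
Check cell (4,6):
  A: rows 7-8 cols 1-3 -> outside (row miss)
  B: rows 3-10 cols 5-7 z=6 -> covers; best now B (z=6)
  C: rows 3-4 cols 5-6 z=1 -> covers; best now C (z=1)
  D: rows 2-3 cols 0-2 -> outside (row miss)
  E: rows 8-10 cols 8-9 -> outside (row miss)
Winner: C at z=1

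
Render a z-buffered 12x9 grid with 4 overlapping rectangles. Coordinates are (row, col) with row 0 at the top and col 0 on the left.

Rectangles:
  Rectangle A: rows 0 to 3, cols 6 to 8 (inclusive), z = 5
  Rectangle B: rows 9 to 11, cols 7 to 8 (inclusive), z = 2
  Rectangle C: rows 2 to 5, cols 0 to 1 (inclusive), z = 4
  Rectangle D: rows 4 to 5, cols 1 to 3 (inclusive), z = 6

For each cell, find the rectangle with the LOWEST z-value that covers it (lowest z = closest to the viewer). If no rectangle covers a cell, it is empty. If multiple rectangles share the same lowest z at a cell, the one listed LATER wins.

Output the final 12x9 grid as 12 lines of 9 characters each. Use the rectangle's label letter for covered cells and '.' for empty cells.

......AAA
......AAA
CC....AAA
CC....AAA
CCDD.....
CCDD.....
.........
.........
.........
.......BB
.......BB
.......BB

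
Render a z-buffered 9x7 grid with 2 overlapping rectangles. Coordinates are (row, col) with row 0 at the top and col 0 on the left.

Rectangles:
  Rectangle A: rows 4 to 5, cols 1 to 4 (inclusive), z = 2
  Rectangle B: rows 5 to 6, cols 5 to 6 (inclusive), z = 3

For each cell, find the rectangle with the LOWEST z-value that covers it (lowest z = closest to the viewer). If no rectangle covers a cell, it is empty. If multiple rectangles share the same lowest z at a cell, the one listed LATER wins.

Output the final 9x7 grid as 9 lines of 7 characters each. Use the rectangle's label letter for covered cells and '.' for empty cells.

.......
.......
.......
.......
.AAAA..
.AAAABB
.....BB
.......
.......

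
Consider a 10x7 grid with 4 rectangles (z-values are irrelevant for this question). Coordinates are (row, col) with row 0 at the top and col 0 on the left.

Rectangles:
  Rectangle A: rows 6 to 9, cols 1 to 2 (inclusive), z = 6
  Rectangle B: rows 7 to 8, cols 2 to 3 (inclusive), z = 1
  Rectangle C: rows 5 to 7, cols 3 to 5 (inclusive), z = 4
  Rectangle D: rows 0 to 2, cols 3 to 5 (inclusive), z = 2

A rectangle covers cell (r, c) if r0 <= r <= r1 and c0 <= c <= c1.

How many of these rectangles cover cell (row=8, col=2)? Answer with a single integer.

Answer: 2

Derivation:
Check cell (8,2):
  A: rows 6-9 cols 1-2 -> covers
  B: rows 7-8 cols 2-3 -> covers
  C: rows 5-7 cols 3-5 -> outside (row miss)
  D: rows 0-2 cols 3-5 -> outside (row miss)
Count covering = 2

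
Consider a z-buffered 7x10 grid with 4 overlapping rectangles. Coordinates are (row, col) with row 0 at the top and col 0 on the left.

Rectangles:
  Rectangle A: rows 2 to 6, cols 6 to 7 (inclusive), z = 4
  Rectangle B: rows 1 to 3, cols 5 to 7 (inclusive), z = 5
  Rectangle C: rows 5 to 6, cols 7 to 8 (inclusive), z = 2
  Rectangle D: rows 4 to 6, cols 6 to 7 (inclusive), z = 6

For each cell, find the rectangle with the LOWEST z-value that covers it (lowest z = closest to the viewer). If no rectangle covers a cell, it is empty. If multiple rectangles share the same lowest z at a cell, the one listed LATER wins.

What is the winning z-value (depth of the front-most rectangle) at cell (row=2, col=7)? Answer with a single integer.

Check cell (2,7):
  A: rows 2-6 cols 6-7 z=4 -> covers; best now A (z=4)
  B: rows 1-3 cols 5-7 z=5 -> covers; best now A (z=4)
  C: rows 5-6 cols 7-8 -> outside (row miss)
  D: rows 4-6 cols 6-7 -> outside (row miss)
Winner: A at z=4

Answer: 4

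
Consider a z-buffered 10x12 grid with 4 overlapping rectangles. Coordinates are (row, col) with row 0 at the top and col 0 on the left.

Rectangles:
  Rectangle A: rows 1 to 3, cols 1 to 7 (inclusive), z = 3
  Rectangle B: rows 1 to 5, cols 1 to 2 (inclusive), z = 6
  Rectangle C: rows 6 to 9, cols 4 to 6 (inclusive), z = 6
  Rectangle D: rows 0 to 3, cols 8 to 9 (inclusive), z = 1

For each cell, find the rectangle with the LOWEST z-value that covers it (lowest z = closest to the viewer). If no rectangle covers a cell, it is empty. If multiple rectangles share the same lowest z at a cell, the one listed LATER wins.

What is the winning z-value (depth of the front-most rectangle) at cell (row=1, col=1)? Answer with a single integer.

Answer: 3

Derivation:
Check cell (1,1):
  A: rows 1-3 cols 1-7 z=3 -> covers; best now A (z=3)
  B: rows 1-5 cols 1-2 z=6 -> covers; best now A (z=3)
  C: rows 6-9 cols 4-6 -> outside (row miss)
  D: rows 0-3 cols 8-9 -> outside (col miss)
Winner: A at z=3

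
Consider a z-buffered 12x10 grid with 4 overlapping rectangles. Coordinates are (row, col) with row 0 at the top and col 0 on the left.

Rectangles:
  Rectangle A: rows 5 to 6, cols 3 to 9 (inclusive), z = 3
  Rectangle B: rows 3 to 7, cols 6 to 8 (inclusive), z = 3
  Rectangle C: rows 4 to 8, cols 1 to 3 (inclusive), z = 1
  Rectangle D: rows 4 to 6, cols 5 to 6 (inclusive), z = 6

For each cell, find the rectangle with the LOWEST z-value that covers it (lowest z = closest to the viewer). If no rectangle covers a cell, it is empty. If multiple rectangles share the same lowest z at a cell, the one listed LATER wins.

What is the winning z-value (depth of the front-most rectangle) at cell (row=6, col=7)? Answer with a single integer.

Answer: 3

Derivation:
Check cell (6,7):
  A: rows 5-6 cols 3-9 z=3 -> covers; best now A (z=3)
  B: rows 3-7 cols 6-8 z=3 -> covers; best now B (z=3)
  C: rows 4-8 cols 1-3 -> outside (col miss)
  D: rows 4-6 cols 5-6 -> outside (col miss)
Winner: B at z=3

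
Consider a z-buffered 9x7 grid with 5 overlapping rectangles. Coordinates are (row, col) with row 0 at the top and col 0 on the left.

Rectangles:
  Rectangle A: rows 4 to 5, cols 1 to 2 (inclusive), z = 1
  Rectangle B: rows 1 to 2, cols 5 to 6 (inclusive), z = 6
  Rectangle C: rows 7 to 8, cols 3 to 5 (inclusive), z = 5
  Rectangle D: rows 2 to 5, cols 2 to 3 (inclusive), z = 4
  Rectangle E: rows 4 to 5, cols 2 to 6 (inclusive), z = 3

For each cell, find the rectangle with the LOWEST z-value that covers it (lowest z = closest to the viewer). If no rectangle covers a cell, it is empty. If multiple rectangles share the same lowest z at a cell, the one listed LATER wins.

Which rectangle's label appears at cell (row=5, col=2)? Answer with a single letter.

Check cell (5,2):
  A: rows 4-5 cols 1-2 z=1 -> covers; best now A (z=1)
  B: rows 1-2 cols 5-6 -> outside (row miss)
  C: rows 7-8 cols 3-5 -> outside (row miss)
  D: rows 2-5 cols 2-3 z=4 -> covers; best now A (z=1)
  E: rows 4-5 cols 2-6 z=3 -> covers; best now A (z=1)
Winner: A at z=1

Answer: A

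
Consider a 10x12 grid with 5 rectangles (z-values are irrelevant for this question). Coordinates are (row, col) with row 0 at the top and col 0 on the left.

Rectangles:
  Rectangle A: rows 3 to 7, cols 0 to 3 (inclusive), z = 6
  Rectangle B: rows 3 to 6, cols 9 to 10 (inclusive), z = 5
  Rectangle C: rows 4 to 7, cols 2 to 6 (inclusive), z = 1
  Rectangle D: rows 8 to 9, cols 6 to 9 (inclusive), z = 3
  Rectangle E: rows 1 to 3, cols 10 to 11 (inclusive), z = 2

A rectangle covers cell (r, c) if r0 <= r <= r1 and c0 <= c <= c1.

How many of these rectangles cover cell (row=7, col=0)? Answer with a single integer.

Check cell (7,0):
  A: rows 3-7 cols 0-3 -> covers
  B: rows 3-6 cols 9-10 -> outside (row miss)
  C: rows 4-7 cols 2-6 -> outside (col miss)
  D: rows 8-9 cols 6-9 -> outside (row miss)
  E: rows 1-3 cols 10-11 -> outside (row miss)
Count covering = 1

Answer: 1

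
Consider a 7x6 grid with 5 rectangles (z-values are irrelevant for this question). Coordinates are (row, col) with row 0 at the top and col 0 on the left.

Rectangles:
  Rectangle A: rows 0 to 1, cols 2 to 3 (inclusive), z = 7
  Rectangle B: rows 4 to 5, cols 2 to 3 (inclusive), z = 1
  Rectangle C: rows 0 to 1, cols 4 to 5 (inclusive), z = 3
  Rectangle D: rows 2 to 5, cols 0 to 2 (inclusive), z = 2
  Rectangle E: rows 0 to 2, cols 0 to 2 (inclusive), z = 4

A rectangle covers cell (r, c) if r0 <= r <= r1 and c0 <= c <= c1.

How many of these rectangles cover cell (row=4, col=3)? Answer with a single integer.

Check cell (4,3):
  A: rows 0-1 cols 2-3 -> outside (row miss)
  B: rows 4-5 cols 2-3 -> covers
  C: rows 0-1 cols 4-5 -> outside (row miss)
  D: rows 2-5 cols 0-2 -> outside (col miss)
  E: rows 0-2 cols 0-2 -> outside (row miss)
Count covering = 1

Answer: 1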